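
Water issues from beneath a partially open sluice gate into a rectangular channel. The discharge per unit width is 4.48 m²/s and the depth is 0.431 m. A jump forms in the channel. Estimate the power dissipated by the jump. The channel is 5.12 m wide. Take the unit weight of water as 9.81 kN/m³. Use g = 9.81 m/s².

V₁ = q/y₁ = 4.48/0.431 = 10.4 m/s. Fr₁ = V₁/√(g·y₁) = 10.4/√(9.81×0.431) = 5.06.
Conjugate-depth relation: y₂/y₁ = ½[√(1 + 8Fr₁²) − 1] = ½[√205.4 − 1] = 6.67.
y₂ = 6.67 × 0.431 = 2.87 m.
Head loss: ΔE = (y₂ − y₁)³/(4y₁y₂) = (2.87 − 0.431)³/(4×0.431×2.87) = 14.6/4.95 = 2.94 m.
Q = q·b = 4.48 × 5.12 = 22.9 m³/s. P = γ·Q·ΔE = 9.81 × 22.9 × 2.94 = 662 kW.

P = 662 kW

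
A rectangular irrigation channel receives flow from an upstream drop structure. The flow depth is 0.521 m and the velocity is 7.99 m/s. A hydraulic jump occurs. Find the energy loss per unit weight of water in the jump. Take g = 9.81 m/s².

ΔE = 1.26 m

Fr₁ = V₁/√(g·y₁) = 7.99/√(9.81×0.521) = 3.53.
By Bélanger, y₂/y₁ = ½[√(1 + 8Fr₁²) − 1] = ½[√100.9 − 1] = 4.52.
y₂ = 4.52 × 0.521 = 2.36 m.
Head loss: ΔE = (y₂ − y₁)³/(4y₁y₂) = (2.36 − 0.521)³/(4×0.521×2.36) = 6.18/4.91 = 1.26 m.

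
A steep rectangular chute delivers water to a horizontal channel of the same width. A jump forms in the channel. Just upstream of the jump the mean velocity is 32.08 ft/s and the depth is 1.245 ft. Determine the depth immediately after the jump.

y₂ = 8.320 ft

Fr₁ = V₁/√(g·y₁) = 32.08/√(32.2×1.245) = 5.067.
Conjugate-depth relation: y₂/y₁ = ½[√(1 + 8Fr₁²) − 1] = ½[√206.37 − 1] = 6.683.
y₂ = 6.683 × 1.245 = 8.320 ft.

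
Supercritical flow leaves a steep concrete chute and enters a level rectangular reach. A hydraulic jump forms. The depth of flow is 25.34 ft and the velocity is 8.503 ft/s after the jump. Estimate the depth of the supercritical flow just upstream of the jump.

y₁ = 3.893 ft

Fr₂ = V₂/√(g·y₂) = 8.503/√(32.2×25.34) = 0.2977.
Since the conjugate-depth ratio holds either way, y₁/y₂ = ½[√(1 + 8Fr₂²) − 1] = ½[√1.7089 − 1] = 0.1536.
y₁ = 0.1536 × 25.34 = 3.893 ft.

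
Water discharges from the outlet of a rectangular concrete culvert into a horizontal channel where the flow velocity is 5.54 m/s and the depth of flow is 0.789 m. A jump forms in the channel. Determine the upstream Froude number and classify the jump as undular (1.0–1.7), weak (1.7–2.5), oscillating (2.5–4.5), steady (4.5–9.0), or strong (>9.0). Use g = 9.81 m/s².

Fr₁ = 1.99; weak jump

Fr₁ = V₁/√(g·y₁) = 5.54/√(9.81×0.789) = 1.99.
Fr₁ = 1.99 lies in the weak range.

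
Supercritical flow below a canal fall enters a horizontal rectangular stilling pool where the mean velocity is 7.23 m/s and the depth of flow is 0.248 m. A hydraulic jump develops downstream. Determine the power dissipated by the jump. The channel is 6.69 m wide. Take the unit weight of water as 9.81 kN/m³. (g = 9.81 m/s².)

P = 157 kW

Fr₁ = V₁/√(g·y₁) = 7.23/√(9.81×0.248) = 4.64.
Conjugate-depth relation: y₂/y₁ = ½[√(1 + 8Fr₁²) − 1] = ½[√172.9 − 1] = 6.07.
y₂ = 6.07 × 0.248 = 1.51 m.
q = V₁·y₁ = 7.23 × 0.248 = 1.79 m²/s. V₂ = q/y₂ = 1.79/1.51 = 1.19 m/s. E₁ = y₁ + V₁²/2g = 2.91 m; E₂ = y₂ + V₂²/2g = 1.58 m. ΔE = E₁ − E₂ = 1.33 m.
Q = q·b = 1.79 × 6.69 = 12.0 m³/s. P = γ·Q·ΔE = 9.81 × 12.0 × 1.33 = 157 kW.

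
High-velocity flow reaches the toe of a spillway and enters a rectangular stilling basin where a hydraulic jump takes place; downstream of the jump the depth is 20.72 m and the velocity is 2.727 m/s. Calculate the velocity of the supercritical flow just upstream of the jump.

V₁ = 39.82 m/s

Fr₂ = V₂/√(g·y₂) = 2.727/√(9.81×20.72) = 0.1913.
Applying the sequent-depth relation in reverse, y₁/y₂ = ½[√(1 + 8Fr₂²) − 1] = ½[√1.2927 − 1] = 0.06848.
y₁ = 0.06848 × 20.72 = 1.419 m.
V₁ = q/y₁ = 56.50/1.419 = 39.82 m/s.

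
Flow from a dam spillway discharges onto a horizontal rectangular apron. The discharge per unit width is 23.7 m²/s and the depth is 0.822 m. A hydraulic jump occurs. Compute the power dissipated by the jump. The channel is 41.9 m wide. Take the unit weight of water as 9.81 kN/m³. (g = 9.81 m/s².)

V₁ = q/y₁ = 23.7/0.822 = 28.8 m/s. Fr₁ = V₁/√(g·y₁) = 28.8/√(9.81×0.822) = 10.2.
Sequent-depth ratio: y₂/y₁ = ½[√(1 + 8Fr₁²) − 1] = ½[√825.7 − 1] = 13.9.
y₂ = 13.9 × 0.822 = 11.4 m.
Head loss: ΔE = (y₂ − y₁)³/(4y₁y₂) = (11.4 − 0.822)³/(4×0.822×11.4) = 1183/37.5 = 31.6 m.
Q = q·b = 23.7 × 41.9 = 993 m³/s. P = γ·Q·ΔE = 9.81 × 993 × 31.6 = 307563 kW.

P = 307563 kW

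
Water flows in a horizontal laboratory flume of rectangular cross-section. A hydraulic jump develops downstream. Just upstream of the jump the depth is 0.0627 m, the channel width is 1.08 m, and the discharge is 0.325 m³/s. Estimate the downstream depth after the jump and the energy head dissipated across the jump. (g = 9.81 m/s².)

q = Q/b = 0.325/1.08 = 0.301 m²/s; V₁ = q/y₁ = 4.80 m/s. Fr₁ = V₁/√(g·y₁) = 6.12.
Bélanger equation: y₂/y₁ = ½[√(1 + 8Fr₁²) − 1] = ½[√300.6 − 1] = 8.17.
y₂ = 8.17 × 0.0627 = 0.512 m.
Head loss: ΔE = (y₂ − y₁)³/(4y₁y₂) = (0.512 − 0.0627)³/(4×0.0627×0.512) = 0.0908/0.128 = 0.707 m.

y₂ = 0.512 m; ΔE = 0.707 m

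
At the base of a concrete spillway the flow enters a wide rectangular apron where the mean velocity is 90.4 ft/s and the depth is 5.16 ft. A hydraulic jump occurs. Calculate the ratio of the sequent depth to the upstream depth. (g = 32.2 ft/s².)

Fr₁ = V₁/√(g·y₁) = 90.4/√(32.2×5.16) = 7.01.
By Bélanger, y₂/y₁ = ½[√(1 + 8Fr₁²) − 1] = ½[√394.5 − 1] = 9.43.

y₂/y₁ = 9.43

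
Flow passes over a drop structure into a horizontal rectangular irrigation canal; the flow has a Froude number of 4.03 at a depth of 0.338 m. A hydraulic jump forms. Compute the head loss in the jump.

Fr₁ = 4.03 (given).
From the momentum equation for a rectangular channel, y₂/y₁ = ½[√(1 + 8Fr₁²) − 1] = ½[√130.9 − 1] = 5.22.
y₂ = 5.22 × 0.338 = 1.76 m.
V₁ = Fr₁·√(g·y₁) = 4.03×√(9.81×0.338) = 7.34 m/s; q = V₁·y₁ = 2.48 m²/s. V₂ = q/y₂ = 2.48/1.76 = 1.41 m/s. E₁ = y₁ + V₁²/2g = 3.08 m; E₂ = y₂ + V₂²/2g = 1.87 m. ΔE = E₁ − E₂ = 1.22 m.

ΔE = 1.22 m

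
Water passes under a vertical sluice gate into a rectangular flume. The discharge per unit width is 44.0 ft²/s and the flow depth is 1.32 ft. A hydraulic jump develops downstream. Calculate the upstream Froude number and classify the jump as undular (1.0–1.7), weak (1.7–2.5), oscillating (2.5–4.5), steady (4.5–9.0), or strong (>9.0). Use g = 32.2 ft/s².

V₁ = q/y₁ = 44.0/1.32 = 33.3 ft/s. Fr₁ = V₁/√(g·y₁) = 33.3/√(32.2×1.32) = 5.11.
Fr₁ = 5.11 lies in the steady range.

Fr₁ = 5.11; steady jump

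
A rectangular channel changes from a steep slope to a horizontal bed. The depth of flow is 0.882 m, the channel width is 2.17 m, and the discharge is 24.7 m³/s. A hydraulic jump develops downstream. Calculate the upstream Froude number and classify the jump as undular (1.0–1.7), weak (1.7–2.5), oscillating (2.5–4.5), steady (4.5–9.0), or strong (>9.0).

Fr₁ = 4.39; oscillating jump

q = Q/b = 24.7/2.17 = 11.4 m²/s; V₁ = q/y₁ = 12.9 m/s. Fr₁ = V₁/√(g·y₁) = 4.39.
Fr₁ = 4.39 lies in the oscillating range.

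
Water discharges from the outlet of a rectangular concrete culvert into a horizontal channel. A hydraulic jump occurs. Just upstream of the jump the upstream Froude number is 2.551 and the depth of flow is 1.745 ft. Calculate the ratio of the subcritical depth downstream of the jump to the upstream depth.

Fr₁ = 2.551 (given).
By Bélanger, y₂/y₁ = ½[√(1 + 8Fr₁²) − 1] = ½[√53.061 − 1] = 3.142.

y₂/y₁ = 3.142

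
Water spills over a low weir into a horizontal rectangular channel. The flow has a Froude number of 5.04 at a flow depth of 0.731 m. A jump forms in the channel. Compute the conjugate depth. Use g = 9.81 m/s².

y₂ = 4.86 m

Fr₁ = 5.04 (given).
By Bélanger, y₂/y₁ = ½[√(1 + 8Fr₁²) − 1] = ½[√204.2 − 1] = 6.65.
y₂ = 6.65 × 0.731 = 4.86 m.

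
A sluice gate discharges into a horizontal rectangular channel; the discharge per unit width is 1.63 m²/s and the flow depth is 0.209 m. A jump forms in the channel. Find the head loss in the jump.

ΔE = 1.74 m

V₁ = q/y₁ = 1.63/0.209 = 7.80 m/s. Fr₁ = V₁/√(g·y₁) = 7.80/√(9.81×0.209) = 5.45.
Sequent-depth ratio: y₂/y₁ = ½[√(1 + 8Fr₁²) − 1] = ½[√238.3 − 1] = 7.22.
y₂ = 7.22 × 0.209 = 1.51 m.
V₂ = q/y₂ = 1.63/1.51 = 1.08 m/s. E₁ = y₁ + V₁²/2g = 3.31 m; E₂ = y₂ + V₂²/2g = 1.57 m. ΔE = E₁ − E₂ = 1.74 m.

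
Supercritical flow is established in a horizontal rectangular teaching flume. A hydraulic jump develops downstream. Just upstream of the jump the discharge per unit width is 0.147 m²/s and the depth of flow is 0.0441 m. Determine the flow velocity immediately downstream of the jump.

V₂ = 0.499 m/s

V₁ = q/y₁ = 0.147/0.0441 = 3.33 m/s. Fr₁ = V₁/√(g·y₁) = 3.33/√(9.81×0.0441) = 5.07.
From the momentum equation for a rectangular channel, y₂/y₁ = ½[√(1 + 8Fr₁²) − 1] = ½[√206.5 − 1] = 6.68.
y₂ = 6.68 × 0.0441 = 0.295 m.
V₂ = q/y₂ = 0.147/0.295 = 0.499 m/s.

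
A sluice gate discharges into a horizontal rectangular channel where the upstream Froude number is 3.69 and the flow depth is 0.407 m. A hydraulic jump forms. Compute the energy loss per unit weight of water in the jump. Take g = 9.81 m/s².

Fr₁ = 3.69 (given).
Bélanger equation: y₂/y₁ = ½[√(1 + 8Fr₁²) − 1] = ½[√109.9 − 1] = 4.74.
y₂ = 4.74 × 0.407 = 1.93 m.
V₁ = Fr₁·√(g·y₁) = 3.69×√(9.81×0.407) = 7.37 m/s; q = V₁·y₁ = 3.00 m²/s. V₂ = q/y₂ = 3.00/1.93 = 1.55 m/s. E₁ = y₁ + V₁²/2g = 3.18 m; E₂ = y₂ + V₂²/2g = 2.05 m. ΔE = E₁ − E₂ = 1.12 m.

ΔE = 1.12 m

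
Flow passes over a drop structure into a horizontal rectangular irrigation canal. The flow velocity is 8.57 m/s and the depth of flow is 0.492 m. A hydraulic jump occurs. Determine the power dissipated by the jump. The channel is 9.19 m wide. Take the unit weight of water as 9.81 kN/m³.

Fr₁ = V₁/√(g·y₁) = 8.57/√(9.81×0.492) = 3.90.
Bélanger equation: y₂/y₁ = ½[√(1 + 8Fr₁²) − 1] = ½[√122.7 − 1] = 5.04.
y₂ = 5.04 × 0.492 = 2.48 m.
Head loss: ΔE = (y₂ − y₁)³/(4y₁y₂) = (2.48 − 0.492)³/(4×0.492×2.48) = 7.85/4.88 = 1.61 m.
q = V₁·y₁ = 8.57 × 0.492 = 4.22 m²/s. Q = q·b = 4.22 × 9.19 = 38.7 m³/s. P = γ·Q·ΔE = 9.81 × 38.7 × 1.61 = 611 kW.

P = 611 kW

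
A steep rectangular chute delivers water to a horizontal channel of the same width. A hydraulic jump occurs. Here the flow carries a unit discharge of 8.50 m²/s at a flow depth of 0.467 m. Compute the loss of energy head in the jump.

ΔE = 11.8 m

V₁ = q/y₁ = 8.50/0.467 = 18.2 m/s. Fr₁ = V₁/√(g·y₁) = 18.2/√(9.81×0.467) = 8.50.
Conjugate-depth relation: y₂/y₁ = ½[√(1 + 8Fr₁²) − 1] = ½[√579.5 − 1] = 11.5.
y₂ = 11.5 × 0.467 = 5.39 m.
V₂ = q/y₂ = 8.50/5.39 = 1.58 m/s. E₁ = y₁ + V₁²/2g = 17.4 m; E₂ = y₂ + V₂²/2g = 5.51 m. ΔE = E₁ − E₂ = 11.8 m.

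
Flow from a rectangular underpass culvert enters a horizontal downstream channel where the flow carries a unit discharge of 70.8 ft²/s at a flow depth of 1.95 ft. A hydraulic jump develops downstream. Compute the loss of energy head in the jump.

V₁ = q/y₁ = 70.8/1.95 = 36.3 ft/s. Fr₁ = V₁/√(g·y₁) = 36.3/√(32.2×1.95) = 4.58.
Sequent-depth ratio: y₂/y₁ = ½[√(1 + 8Fr₁²) − 1] = ½[√169.0 − 1] = 6.00.
y₂ = 6.00 × 1.95 = 11.7 ft.
V₂ = q/y₂ = 70.8/11.7 = 6.05 ft/s. E₁ = y₁ + V₁²/2g = 22.4 ft; E₂ = y₂ + V₂²/2g = 12.3 ft. ΔE = E₁ − E₂ = 10.2 ft.

ΔE = 10.2 ft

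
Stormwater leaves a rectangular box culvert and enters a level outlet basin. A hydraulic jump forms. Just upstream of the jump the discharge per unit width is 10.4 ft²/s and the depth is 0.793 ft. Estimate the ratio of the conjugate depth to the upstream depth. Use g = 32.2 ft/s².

y₂/y₁ = 3.20

V₁ = q/y₁ = 10.4/0.793 = 13.1 ft/s. Fr₁ = V₁/√(g·y₁) = 13.1/√(32.2×0.793) = 2.60.
Sequent-depth ratio: y₂/y₁ = ½[√(1 + 8Fr₁²) − 1] = ½[√54.89 − 1] = 3.20.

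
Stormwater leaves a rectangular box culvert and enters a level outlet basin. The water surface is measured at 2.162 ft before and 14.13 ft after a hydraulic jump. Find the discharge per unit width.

q = 89.52 ft²/s

For a rectangular channel the momentum equation gives q² = ½·g·y₁·y₂·(y₁ + y₂) = ½×32.2×2.162×14.13×16.29 = 8013.
q = √8013 = 89.52 ft²/s.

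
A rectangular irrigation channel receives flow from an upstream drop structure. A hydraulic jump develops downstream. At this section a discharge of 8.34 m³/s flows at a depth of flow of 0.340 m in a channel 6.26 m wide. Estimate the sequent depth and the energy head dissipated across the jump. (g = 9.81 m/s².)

y₂ = 0.876 m; ΔE = 0.129 m

q = Q/b = 8.34/6.26 = 1.33 m²/s; V₁ = q/y₁ = 3.92 m/s. Fr₁ = V₁/√(g·y₁) = 2.15.
From the momentum equation for a rectangular channel, y₂/y₁ = ½[√(1 + 8Fr₁²) − 1] = ½[√37.83 − 1] = 2.58.
y₂ = 2.58 × 0.340 = 0.876 m.
Head loss: ΔE = (y₂ − y₁)³/(4y₁y₂) = (0.876 − 0.340)³/(4×0.340×0.876) = 0.154/1.19 = 0.129 m.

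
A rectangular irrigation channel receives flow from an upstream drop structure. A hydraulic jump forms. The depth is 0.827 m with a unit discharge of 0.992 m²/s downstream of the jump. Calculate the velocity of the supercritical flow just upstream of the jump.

V₁ = 4.32 m/s

V₂ = q/y₂ = 0.992/0.827 = 1.20 m/s; Fr₂ = V₂/√(g·y₂) = 0.421.
The Bélanger relation is symmetric: y₁/y₂ = ½[√(1 + 8Fr₂²) − 1] = ½[√2.419 − 1] = 0.278.
y₁ = 0.278 × 0.827 = 0.230 m.
V₁ = q/y₁ = 0.992/0.230 = 4.32 m/s.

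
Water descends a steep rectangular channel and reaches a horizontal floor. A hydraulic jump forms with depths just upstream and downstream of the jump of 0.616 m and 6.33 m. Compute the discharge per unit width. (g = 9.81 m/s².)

For a rectangular channel the momentum equation gives q² = ½·g·y₁·y₂·(y₁ + y₂) = ½×9.81×0.616×6.33×6.95 = 133.
q = √133 = 11.5 m²/s.

q = 11.5 m²/s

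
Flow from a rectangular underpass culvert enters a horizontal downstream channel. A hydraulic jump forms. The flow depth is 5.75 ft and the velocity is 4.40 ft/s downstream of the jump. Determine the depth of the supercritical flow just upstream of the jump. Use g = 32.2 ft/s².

y₁ = 1.02 ft

Fr₂ = V₂/√(g·y₂) = 4.40/√(32.2×5.75) = 0.323.
From the momentum equation (using Fr₂), y₁/y₂ = ½[√(1 + 8Fr₂²) − 1] = ½[√1.837 − 1] = 0.178.
y₁ = 0.178 × 5.75 = 1.02 ft.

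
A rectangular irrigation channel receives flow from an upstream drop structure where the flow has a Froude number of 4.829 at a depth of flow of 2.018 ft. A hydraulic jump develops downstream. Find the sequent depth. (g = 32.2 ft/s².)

y₂ = 12.81 ft

Fr₁ = 4.829 (given).
Sequent-depth ratio: y₂/y₁ = ½[√(1 + 8Fr₁²) − 1] = ½[√187.55 − 1] = 6.348.
y₂ = 6.348 × 2.018 = 12.81 ft.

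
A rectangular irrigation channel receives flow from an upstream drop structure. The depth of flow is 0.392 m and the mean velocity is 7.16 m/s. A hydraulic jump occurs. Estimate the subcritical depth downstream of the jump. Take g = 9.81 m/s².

y₂ = 1.84 m

Fr₁ = V₁/√(g·y₁) = 7.16/√(9.81×0.392) = 3.65.
Sequent-depth ratio: y₂/y₁ = ½[√(1 + 8Fr₁²) − 1] = ½[√107.7 − 1] = 4.69.
y₂ = 4.69 × 0.392 = 1.84 m.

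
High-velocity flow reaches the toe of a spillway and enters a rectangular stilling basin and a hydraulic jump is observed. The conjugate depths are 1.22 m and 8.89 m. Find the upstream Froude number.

For a rectangular channel the momentum equation gives q² = ½·g·y₁·y₂·(y₁ + y₂) = ½×9.81×1.22×8.89×10.1 = 538.
q = √538 = 23.2 m²/s.
V₁ = q/y₁ = 19.0 m/s; Fr₁ = V₁/√(g·y₁) = 5.49.

Fr₁ = 5.49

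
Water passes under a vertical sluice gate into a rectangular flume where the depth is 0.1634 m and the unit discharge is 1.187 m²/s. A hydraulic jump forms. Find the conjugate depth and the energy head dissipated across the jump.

y₂ = 1.247 m; ΔE = 1.560 m

V₁ = q/y₁ = 1.187/0.1634 = 7.264 m/s. Fr₁ = V₁/√(g·y₁) = 7.264/√(9.81×0.1634) = 5.738.
Bélanger equation: y₂/y₁ = ½[√(1 + 8Fr₁²) − 1] = ½[√264.37 − 1] = 7.630.
y₂ = 7.630 × 0.1634 = 1.247 m.
V₂ = q/y₂ = 1.187/1.247 = 0.9521 m/s. E₁ = y₁ + V₁²/2g = 2.853 m; E₂ = y₂ + V₂²/2g = 1.293 m. ΔE = E₁ − E₂ = 1.560 m.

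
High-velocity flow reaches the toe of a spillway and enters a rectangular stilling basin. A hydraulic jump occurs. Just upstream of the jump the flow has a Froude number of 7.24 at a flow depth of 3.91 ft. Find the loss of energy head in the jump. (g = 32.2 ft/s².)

Fr₁ = 7.24 (given).
Sequent-depth ratio: y₂/y₁ = ½[√(1 + 8Fr₁²) − 1] = ½[√420.3 − 1] = 9.75.
y₂ = 9.75 × 3.91 = 38.1 ft.
V₁ = Fr₁·√(g·y₁) = 7.24×√(32.2×3.91) = 81.2 ft/s; q = V₁·y₁ = 318 ft²/s. V₂ = q/y₂ = 318/38.1 = 8.33 ft/s. E₁ = y₁ + V₁²/2g = 106 ft; E₂ = y₂ + V₂²/2g = 39.2 ft. ΔE = E₁ − E₂ = 67.2 ft.

ΔE = 67.2 ft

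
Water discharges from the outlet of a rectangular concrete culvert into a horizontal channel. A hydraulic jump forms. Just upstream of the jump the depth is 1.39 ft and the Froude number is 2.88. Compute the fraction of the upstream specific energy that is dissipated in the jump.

ΔE/E₁ = 0.238 (23.8%)

Fr₁ = 2.88 (given).
By Bélanger, y₂/y₁ = ½[√(1 + 8Fr₁²) − 1] = ½[√67.36 − 1] = 3.60.
y₂ = 3.60 × 1.39 = 5.01 ft.
E₁ = y₁(1 + Fr₁²/2) = 1.39×(1 + 2.88²/2) = 7.15 ft. ΔE = (y₂ − y₁)³/(4y₁y₂) = 1.70 ft. ΔE/E₁ = 1.70/7.15 = 0.238.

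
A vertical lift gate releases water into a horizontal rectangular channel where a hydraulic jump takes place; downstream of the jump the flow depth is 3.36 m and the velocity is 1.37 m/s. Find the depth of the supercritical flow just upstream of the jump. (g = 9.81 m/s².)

Fr₂ = V₂/√(g·y₂) = 1.37/√(9.81×3.36) = 0.239.
From the momentum equation (using Fr₂), y₁/y₂ = ½[√(1 + 8Fr₂²) − 1] = ½[√1.456 − 1] = 0.103.
y₁ = 0.103 × 3.36 = 0.347 m.

y₁ = 0.347 m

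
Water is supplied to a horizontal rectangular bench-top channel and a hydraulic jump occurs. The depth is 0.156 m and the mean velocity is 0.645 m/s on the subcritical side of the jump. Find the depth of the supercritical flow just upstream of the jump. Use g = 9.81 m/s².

Fr₂ = V₂/√(g·y₂) = 0.645/√(9.81×0.156) = 0.521.
The Bélanger relation is symmetric: y₁/y₂ = ½[√(1 + 8Fr₂²) − 1] = ½[√3.175 − 1] = 0.391.
y₁ = 0.391 × 0.156 = 0.0610 m.

y₁ = 0.0610 m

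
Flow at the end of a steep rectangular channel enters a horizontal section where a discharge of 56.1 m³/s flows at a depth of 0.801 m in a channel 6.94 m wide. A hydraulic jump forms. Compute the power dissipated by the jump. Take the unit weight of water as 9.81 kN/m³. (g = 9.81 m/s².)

P = 1129 kW

q = Q/b = 56.1/6.94 = 8.08 m²/s; V₁ = q/y₁ = 10.1 m/s. Fr₁ = V₁/√(g·y₁) = 3.60.
From the momentum equation for a rectangular channel, y₂/y₁ = ½[√(1 + 8Fr₁²) − 1] = ½[√104.7 − 1] = 4.62.
y₂ = 4.62 × 0.801 = 3.70 m.
Head loss: ΔE = (y₂ − y₁)³/(4y₁y₂) = (3.70 − 0.801)³/(4×0.801×3.70) = 24.3/11.8 = 2.05 m.
P = γ·Q·ΔE = 9.81 × 56.1 × 2.05 = 1129 kW.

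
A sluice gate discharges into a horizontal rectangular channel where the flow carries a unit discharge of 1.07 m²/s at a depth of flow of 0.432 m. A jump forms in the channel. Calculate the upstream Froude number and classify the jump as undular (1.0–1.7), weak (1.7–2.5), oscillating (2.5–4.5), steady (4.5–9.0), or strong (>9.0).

Fr₁ = 1.20; undular jump

V₁ = q/y₁ = 1.07/0.432 = 2.48 m/s. Fr₁ = V₁/√(g·y₁) = 2.48/√(9.81×0.432) = 1.20.
Fr₁ = 1.20 lies in the undular range.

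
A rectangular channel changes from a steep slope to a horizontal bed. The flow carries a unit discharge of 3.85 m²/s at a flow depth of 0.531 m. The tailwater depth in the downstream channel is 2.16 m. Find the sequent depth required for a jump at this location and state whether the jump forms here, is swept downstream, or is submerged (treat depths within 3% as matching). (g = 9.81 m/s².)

V₁ = q/y₁ = 3.85/0.531 = 7.25 m/s. Fr₁ = V₁/√(g·y₁) = 7.25/√(9.81×0.531) = 3.18.
By Bélanger, y₂/y₁ = ½[√(1 + 8Fr₁²) − 1] = ½[√81.73 − 1] = 4.02.
y₂ = 4.02 × 0.531 = 2.13 m.
Tailwater y_tw = 2.16 m: y_tw ≈ y₂, so the jump forms here.

y₂ = 2.13 m; the jump forms here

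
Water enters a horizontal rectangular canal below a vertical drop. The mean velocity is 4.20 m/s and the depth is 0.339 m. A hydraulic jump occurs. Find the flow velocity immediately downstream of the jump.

Fr₁ = V₁/√(g·y₁) = 4.20/√(9.81×0.339) = 2.30.
Conjugate-depth relation: y₂/y₁ = ½[√(1 + 8Fr₁²) − 1] = ½[√43.43 − 1] = 2.80.
y₂ = 2.80 × 0.339 = 0.948 m.
q = V₁·y₁ = 4.20 × 0.339 = 1.42 m²/s.
V₂ = q/y₂ = 1.42/0.948 = 1.50 m/s.

V₂ = 1.50 m/s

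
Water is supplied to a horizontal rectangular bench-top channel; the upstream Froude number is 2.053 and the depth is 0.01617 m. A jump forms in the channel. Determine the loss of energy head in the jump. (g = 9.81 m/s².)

Fr₁ = 2.053 (given).
Conjugate-depth relation: y₂/y₁ = ½[√(1 + 8Fr₁²) − 1] = ½[√34.718 − 1] = 2.446.
y₂ = 2.446 × 0.01617 = 0.03955 m.
Head loss: ΔE = (y₂ − y₁)³/(4y₁y₂) = (0.03955 − 0.01617)³/(4×0.01617×0.03955) = 0.00001279/0.002558 = 0.004998 m.

ΔE = 0.004998 m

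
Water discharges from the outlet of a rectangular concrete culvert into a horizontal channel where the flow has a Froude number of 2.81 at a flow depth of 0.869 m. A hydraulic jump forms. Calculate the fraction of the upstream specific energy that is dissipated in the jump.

ΔE/E₁ = 0.227 (22.7%)

Fr₁ = 2.81 (given).
Bélanger equation: y₂/y₁ = ½[√(1 + 8Fr₁²) − 1] = ½[√64.17 − 1] = 3.51.
y₂ = 3.51 × 0.869 = 3.05 m.
E₁ = y₁(1 + Fr₁²/2) = 0.869×(1 + 2.81²/2) = 4.30 m. ΔE = (y₂ − y₁)³/(4y₁y₂) = 0.975 m. ΔE/E₁ = 0.975/4.30 = 0.227.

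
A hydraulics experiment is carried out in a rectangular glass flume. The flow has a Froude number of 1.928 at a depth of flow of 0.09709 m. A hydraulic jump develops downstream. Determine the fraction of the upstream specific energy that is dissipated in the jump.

Fr₁ = 1.928 (given).
By Bélanger, y₂/y₁ = ½[√(1 + 8Fr₁²) − 1] = ½[√30.737 − 1] = 2.272.
y₂ = 2.272 × 0.09709 = 0.2206 m.
E₁ = y₁(1 + Fr₁²/2) = 0.09709×(1 + 1.928²/2) = 0.2775 m. ΔE = (y₂ − y₁)³/(4y₁y₂) = 0.02199 m. ΔE/E₁ = 0.02199/0.2775 = 0.0792.

ΔE/E₁ = 0.0792 (7.92%)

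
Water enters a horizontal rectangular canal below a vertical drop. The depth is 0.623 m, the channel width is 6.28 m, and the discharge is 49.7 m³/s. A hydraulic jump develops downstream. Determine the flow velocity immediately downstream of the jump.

V₂ = 1.87 m/s

q = Q/b = 49.7/6.28 = 7.91 m²/s; V₁ = q/y₁ = 12.7 m/s. Fr₁ = V₁/√(g·y₁) = 5.14.
By Bélanger, y₂/y₁ = ½[√(1 + 8Fr₁²) − 1] = ½[√212.2 − 1] = 6.78.
y₂ = 6.78 × 0.623 = 4.23 m.
V₂ = q/y₂ = 7.91/4.23 = 1.87 m/s.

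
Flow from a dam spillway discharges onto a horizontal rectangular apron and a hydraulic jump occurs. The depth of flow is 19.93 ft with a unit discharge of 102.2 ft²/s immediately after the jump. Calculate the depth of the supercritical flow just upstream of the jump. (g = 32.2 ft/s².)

y₁ = 1.518 ft

V₂ = q/y₂ = 102.2/19.93 = 5.128 ft/s; Fr₂ = V₂/√(g·y₂) = 0.2024.
Since the conjugate-depth ratio holds either way, y₁/y₂ = ½[√(1 + 8Fr₂²) − 1] = ½[√1.3278 − 1] = 0.07615.
y₁ = 0.07615 × 19.93 = 1.518 ft.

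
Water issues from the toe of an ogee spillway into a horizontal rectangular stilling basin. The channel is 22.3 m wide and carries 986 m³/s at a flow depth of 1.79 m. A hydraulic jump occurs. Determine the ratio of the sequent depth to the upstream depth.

q = Q/b = 986/22.3 = 44.2 m²/s; V₁ = q/y₁ = 24.7 m/s. Fr₁ = V₁/√(g·y₁) = 5.89.
From the momentum equation for a rectangular channel, y₂/y₁ = ½[√(1 + 8Fr₁²) − 1] = ½[√279.0 − 1] = 7.85.

y₂/y₁ = 7.85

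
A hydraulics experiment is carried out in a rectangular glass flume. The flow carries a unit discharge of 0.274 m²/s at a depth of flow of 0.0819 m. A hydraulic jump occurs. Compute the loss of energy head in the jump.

ΔE = 0.234 m

V₁ = q/y₁ = 0.274/0.0819 = 3.35 m/s. Fr₁ = V₁/√(g·y₁) = 3.35/√(9.81×0.0819) = 3.73.
Bélanger equation: y₂/y₁ = ½[√(1 + 8Fr₁²) − 1] = ½[√112.4 − 1] = 4.80.
y₂ = 4.80 × 0.0819 = 0.393 m.
Head loss: ΔE = (y₂ − y₁)³/(4y₁y₂) = (0.393 − 0.0819)³/(4×0.0819×0.393) = 0.0302/0.129 = 0.234 m.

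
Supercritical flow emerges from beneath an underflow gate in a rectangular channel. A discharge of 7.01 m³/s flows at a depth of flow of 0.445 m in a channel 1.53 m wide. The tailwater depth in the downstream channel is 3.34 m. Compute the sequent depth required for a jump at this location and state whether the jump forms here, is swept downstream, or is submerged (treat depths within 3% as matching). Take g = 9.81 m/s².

q = Q/b = 7.01/1.53 = 4.58 m²/s; V₁ = q/y₁ = 10.3 m/s. Fr₁ = V₁/√(g·y₁) = 4.93.
Bélanger equation: y₂/y₁ = ½[√(1 + 8Fr₁²) − 1] = ½[√195.3 − 1] = 6.49.
y₂ = 6.49 × 0.445 = 2.89 m.
Tailwater y_tw = 3.34 m: y_tw > y₂, so the jump is submerged.

y₂ = 2.89 m; the jump is submerged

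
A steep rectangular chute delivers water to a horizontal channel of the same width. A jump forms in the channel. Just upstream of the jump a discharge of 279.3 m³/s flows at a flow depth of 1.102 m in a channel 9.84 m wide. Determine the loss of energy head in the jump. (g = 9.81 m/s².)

q = Q/b = 279.3/9.84 = 28.38 m²/s; V₁ = q/y₁ = 25.76 m/s. Fr₁ = V₁/√(g·y₁) = 7.834.
By Bélanger, y₂/y₁ = ½[√(1 + 8Fr₁²) − 1] = ½[√491.94 − 1] = 10.59.
y₂ = 10.59 × 1.102 = 11.67 m.
V₂ = q/y₂ = 28.38/11.67 = 2.432 m/s. E₁ = y₁ + V₁²/2g = 34.92 m; E₂ = y₂ + V₂²/2g = 11.97 m. ΔE = E₁ − E₂ = 22.94 m.

ΔE = 22.94 m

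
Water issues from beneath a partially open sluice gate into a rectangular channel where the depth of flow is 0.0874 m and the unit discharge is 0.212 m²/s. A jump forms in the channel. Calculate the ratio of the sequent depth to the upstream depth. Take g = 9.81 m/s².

V₁ = q/y₁ = 0.212/0.0874 = 2.43 m/s. Fr₁ = V₁/√(g·y₁) = 2.43/√(9.81×0.0874) = 2.62.
From the momentum equation for a rectangular channel, y₂/y₁ = ½[√(1 + 8Fr₁²) − 1] = ½[√55.90 − 1] = 3.24.

y₂/y₁ = 3.24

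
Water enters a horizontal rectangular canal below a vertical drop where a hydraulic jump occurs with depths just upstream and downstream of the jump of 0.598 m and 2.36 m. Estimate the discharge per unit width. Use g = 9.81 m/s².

q = 4.53 m²/s

For a rectangular channel the momentum equation gives q² = ½·g·y₁·y₂·(y₁ + y₂) = ½×9.81×0.598×2.36×2.96 = 20.5.
q = √20.5 = 4.53 m²/s.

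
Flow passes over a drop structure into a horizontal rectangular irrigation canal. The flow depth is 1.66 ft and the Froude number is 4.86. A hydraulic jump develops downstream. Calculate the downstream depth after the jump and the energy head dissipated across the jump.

Fr₁ = 4.86 (given).
By Bélanger, y₂/y₁ = ½[√(1 + 8Fr₁²) − 1] = ½[√190.0 − 1] = 6.39.
y₂ = 6.39 × 1.66 = 10.6 ft.
Head loss: ΔE = (y₂ − y₁)³/(4y₁y₂) = (10.6 − 1.66)³/(4×1.66×10.6) = 717/70.4 = 10.2 ft.

y₂ = 10.6 ft; ΔE = 10.2 ft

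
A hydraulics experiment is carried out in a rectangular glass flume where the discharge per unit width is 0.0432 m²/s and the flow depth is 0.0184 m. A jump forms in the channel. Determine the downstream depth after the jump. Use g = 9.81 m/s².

y₂ = 0.135 m

V₁ = q/y₁ = 0.0432/0.0184 = 2.35 m/s. Fr₁ = V₁/√(g·y₁) = 2.35/√(9.81×0.0184) = 5.53.
By Bélanger, y₂/y₁ = ½[√(1 + 8Fr₁²) − 1] = ½[√245.3 − 1] = 7.33.
y₂ = 7.33 × 0.0184 = 0.135 m.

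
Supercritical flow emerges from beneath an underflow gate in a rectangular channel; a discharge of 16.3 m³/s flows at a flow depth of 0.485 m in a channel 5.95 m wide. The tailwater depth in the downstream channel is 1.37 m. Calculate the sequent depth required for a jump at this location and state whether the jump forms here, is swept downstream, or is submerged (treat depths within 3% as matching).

y₂ = 1.55 m; the jump is swept downstream

q = Q/b = 16.3/5.95 = 2.74 m²/s; V₁ = q/y₁ = 5.65 m/s. Fr₁ = V₁/√(g·y₁) = 2.59.
From the momentum equation for a rectangular channel, y₂/y₁ = ½[√(1 + 8Fr₁²) − 1] = ½[√54.65 − 1] = 3.20.
y₂ = 3.20 × 0.485 = 1.55 m.
Tailwater y_tw = 1.37 m: y_tw < y₂, so the jump is swept downstream.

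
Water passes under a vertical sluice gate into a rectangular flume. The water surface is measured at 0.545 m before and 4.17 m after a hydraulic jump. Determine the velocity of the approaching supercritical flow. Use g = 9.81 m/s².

V₁ = 13.3 m/s

For a rectangular channel the momentum equation gives q² = ½·g·y₁·y₂·(y₁ + y₂) = ½×9.81×0.545×4.17×4.71 = 52.6.
q = √52.6 = 7.25 m²/s.
V₁ = q/y₁ = 7.25/0.545 = 13.3 m/s.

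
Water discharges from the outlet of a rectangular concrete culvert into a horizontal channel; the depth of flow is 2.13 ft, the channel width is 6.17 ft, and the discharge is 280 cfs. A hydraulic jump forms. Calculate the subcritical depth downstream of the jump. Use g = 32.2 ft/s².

y₂ = 6.76 ft

q = Q/b = 280/6.17 = 45.4 ft²/s; V₁ = q/y₁ = 21.3 ft/s. Fr₁ = V₁/√(g·y₁) = 2.57.
Sequent-depth ratio: y₂/y₁ = ½[√(1 + 8Fr₁²) − 1] = ½[√53.95 − 1] = 3.17.
y₂ = 3.17 × 2.13 = 6.76 ft.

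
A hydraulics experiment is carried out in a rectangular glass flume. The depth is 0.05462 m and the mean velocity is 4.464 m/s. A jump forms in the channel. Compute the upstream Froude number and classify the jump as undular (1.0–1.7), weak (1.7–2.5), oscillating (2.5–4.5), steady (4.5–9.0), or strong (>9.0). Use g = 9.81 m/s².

Fr₁ = V₁/√(g·y₁) = 4.464/√(9.81×0.05462) = 6.098.
Fr₁ = 6.098 lies in the steady range.

Fr₁ = 6.098; steady jump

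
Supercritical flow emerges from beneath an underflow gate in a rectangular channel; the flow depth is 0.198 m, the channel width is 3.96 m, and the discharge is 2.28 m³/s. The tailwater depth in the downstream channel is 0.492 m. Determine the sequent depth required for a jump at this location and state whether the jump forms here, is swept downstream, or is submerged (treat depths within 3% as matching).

y₂ = 0.494 m; the jump forms here

q = Q/b = 2.28/3.96 = 0.576 m²/s; V₁ = q/y₁ = 2.91 m/s. Fr₁ = V₁/√(g·y₁) = 2.09.
By Bélanger, y₂/y₁ = ½[√(1 + 8Fr₁²) − 1] = ½[√35.83 − 1] = 2.49.
y₂ = 2.49 × 0.198 = 0.494 m.
Tailwater y_tw = 0.492 m: y_tw ≈ y₂, so the jump forms here.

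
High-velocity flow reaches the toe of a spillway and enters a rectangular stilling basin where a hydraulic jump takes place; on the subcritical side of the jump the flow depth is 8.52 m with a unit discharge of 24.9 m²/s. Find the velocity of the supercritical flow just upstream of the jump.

V₂ = q/y₂ = 24.9/8.52 = 2.92 m/s; Fr₂ = V₂/√(g·y₂) = 0.320.
The Bélanger relation is symmetric: y₁/y₂ = ½[√(1 + 8Fr₂²) − 1] = ½[√1.818 − 1] = 0.174.
y₁ = 0.174 × 8.52 = 1.48 m.
V₁ = q/y₁ = 24.9/1.48 = 16.8 m/s.

V₁ = 16.8 m/s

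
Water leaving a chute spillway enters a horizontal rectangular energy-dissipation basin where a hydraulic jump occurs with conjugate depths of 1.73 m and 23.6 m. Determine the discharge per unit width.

For a rectangular channel the momentum equation gives q² = ½·g·y₁·y₂·(y₁ + y₂) = ½×9.81×1.73×23.6×25.3 = 5073.
q = √5073 = 71.2 m²/s.

q = 71.2 m²/s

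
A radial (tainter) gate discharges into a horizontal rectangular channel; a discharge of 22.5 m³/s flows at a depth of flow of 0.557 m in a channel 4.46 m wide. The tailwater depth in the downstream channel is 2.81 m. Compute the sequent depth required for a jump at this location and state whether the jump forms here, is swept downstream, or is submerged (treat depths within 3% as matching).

y₂ = 2.79 m; the jump forms here

q = Q/b = 22.5/4.46 = 5.04 m²/s; V₁ = q/y₁ = 9.06 m/s. Fr₁ = V₁/√(g·y₁) = 3.87.
Conjugate-depth relation: y₂/y₁ = ½[√(1 + 8Fr₁²) − 1] = ½[√121.1 − 1] = 5.00.
y₂ = 5.00 × 0.557 = 2.79 m.
Tailwater y_tw = 2.81 m: y_tw ≈ y₂, so the jump forms here.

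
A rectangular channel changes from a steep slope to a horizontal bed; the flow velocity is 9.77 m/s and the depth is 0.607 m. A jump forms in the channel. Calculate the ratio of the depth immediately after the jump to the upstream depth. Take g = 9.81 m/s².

y₂/y₁ = 5.18

Fr₁ = V₁/√(g·y₁) = 9.77/√(9.81×0.607) = 4.00.
From the momentum equation for a rectangular channel, y₂/y₁ = ½[√(1 + 8Fr₁²) − 1] = ½[√129.2 − 1] = 5.18.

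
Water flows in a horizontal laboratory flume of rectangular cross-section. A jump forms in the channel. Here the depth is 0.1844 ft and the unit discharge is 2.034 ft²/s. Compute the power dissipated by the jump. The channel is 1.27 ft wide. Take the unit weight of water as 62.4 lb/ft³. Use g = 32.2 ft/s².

V₁ = q/y₁ = 2.034/0.1844 = 11.03 ft/s. Fr₁ = V₁/√(g·y₁) = 11.03/√(32.2×0.1844) = 4.527.
Conjugate-depth relation: y₂/y₁ = ½[√(1 + 8Fr₁²) − 1] = ½[√164.93 − 1] = 5.921.
y₂ = 5.921 × 0.1844 = 1.092 ft.
V₂ = q/y₂ = 2.034/1.092 = 1.863 ft/s. E₁ = y₁ + V₁²/2g = 2.074 ft; E₂ = y₂ + V₂²/2g = 1.146 ft. ΔE = E₁ − E₂ = 0.9279 ft.
Q = q·b = 2.034 × 1.27 = 2.583 cfs. P = γ·Q·ΔE/550 = 62.4 × 2.583 × 0.9279 / 550 = 0.2719 hp.

P = 0.2719 hp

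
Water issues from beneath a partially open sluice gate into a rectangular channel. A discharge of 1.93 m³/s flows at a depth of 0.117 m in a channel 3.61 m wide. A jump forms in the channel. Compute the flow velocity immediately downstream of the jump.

q = Q/b = 1.93/3.61 = 0.535 m²/s; V₁ = q/y₁ = 4.57 m/s. Fr₁ = V₁/√(g·y₁) = 4.27.
Conjugate-depth relation: y₂/y₁ = ½[√(1 + 8Fr₁²) − 1] = ½[√146.5 − 1] = 5.55.
y₂ = 5.55 × 0.117 = 0.650 m.
V₂ = q/y₂ = 0.535/0.650 = 0.823 m/s.

V₂ = 0.823 m/s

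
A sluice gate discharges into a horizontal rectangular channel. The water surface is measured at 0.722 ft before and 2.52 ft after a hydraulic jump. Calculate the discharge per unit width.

q = 9.75 ft²/s

For a rectangular channel the momentum equation gives q² = ½·g·y₁·y₂·(y₁ + y₂) = ½×32.2×0.722×2.52×3.24 = 95.0.
q = √95.0 = 9.75 ft²/s.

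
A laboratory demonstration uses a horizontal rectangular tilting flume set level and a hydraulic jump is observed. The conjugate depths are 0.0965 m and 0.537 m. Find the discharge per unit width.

q = 0.401 m²/s

For a rectangular channel the momentum equation gives q² = ½·g·y₁·y₂·(y₁ + y₂) = ½×9.81×0.0965×0.537×0.634 = 0.161.
q = √0.161 = 0.401 m²/s.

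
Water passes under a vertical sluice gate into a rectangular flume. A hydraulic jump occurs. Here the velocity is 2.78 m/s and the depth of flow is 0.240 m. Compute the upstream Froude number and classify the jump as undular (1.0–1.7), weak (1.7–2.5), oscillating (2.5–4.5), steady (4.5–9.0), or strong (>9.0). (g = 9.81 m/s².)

Fr₁ = 1.81; weak jump

Fr₁ = V₁/√(g·y₁) = 2.78/√(9.81×0.240) = 1.81.
Fr₁ = 1.81 lies in the weak range.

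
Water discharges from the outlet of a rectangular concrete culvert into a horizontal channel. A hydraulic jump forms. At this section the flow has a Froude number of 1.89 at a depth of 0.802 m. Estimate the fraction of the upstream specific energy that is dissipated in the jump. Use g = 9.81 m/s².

Fr₁ = 1.89 (given).
From the momentum equation for a rectangular channel, y₂/y₁ = ½[√(1 + 8Fr₁²) − 1] = ½[√29.58 − 1] = 2.22.
y₂ = 2.22 × 0.802 = 1.78 m.
E₁ = y₁(1 + Fr₁²/2) = 0.802×(1 + 1.89²/2) = 2.23 m. ΔE = (y₂ − y₁)³/(4y₁y₂) = 0.164 m. ΔE/E₁ = 0.164/2.23 = 0.0733.

ΔE/E₁ = 0.0733 (7.33%)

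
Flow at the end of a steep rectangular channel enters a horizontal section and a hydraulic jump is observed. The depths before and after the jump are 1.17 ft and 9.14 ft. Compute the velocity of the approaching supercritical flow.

V₁ = 36.0 ft/s

For a rectangular channel the momentum equation gives q² = ½·g·y₁·y₂·(y₁ + y₂) = ½×32.2×1.17×9.14×10.3 = 1775.
q = √1775 = 42.1 ft²/s.
V₁ = q/y₁ = 42.1/1.17 = 36.0 ft/s.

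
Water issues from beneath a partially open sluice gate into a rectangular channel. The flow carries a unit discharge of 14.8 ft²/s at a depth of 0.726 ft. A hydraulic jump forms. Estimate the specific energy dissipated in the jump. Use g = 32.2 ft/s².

ΔE = 2.98 ft

V₁ = q/y₁ = 14.8/0.726 = 20.4 ft/s. Fr₁ = V₁/√(g·y₁) = 20.4/√(32.2×0.726) = 4.22.
Conjugate-depth relation: y₂/y₁ = ½[√(1 + 8Fr₁²) − 1] = ½[√143.2 − 1] = 5.48.
y₂ = 5.48 × 0.726 = 3.98 ft.
Head loss: ΔE = (y₂ − y₁)³/(4y₁y₂) = (3.98 − 0.726)³/(4×0.726×3.98) = 34.5/11.6 = 2.98 ft.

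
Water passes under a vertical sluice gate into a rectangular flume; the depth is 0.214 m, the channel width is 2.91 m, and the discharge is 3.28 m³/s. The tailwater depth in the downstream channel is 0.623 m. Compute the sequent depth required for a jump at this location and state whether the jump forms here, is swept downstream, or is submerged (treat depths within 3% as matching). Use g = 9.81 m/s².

y₂ = 0.998 m; the jump is swept downstream

q = Q/b = 3.28/2.91 = 1.13 m²/s; V₁ = q/y₁ = 5.27 m/s. Fr₁ = V₁/√(g·y₁) = 3.64.
Bélanger equation: y₂/y₁ = ½[√(1 + 8Fr₁²) − 1] = ½[√106.7 − 1] = 4.67.
y₂ = 4.67 × 0.214 = 0.998 m.
Tailwater y_tw = 0.623 m: y_tw < y₂, so the jump is swept downstream.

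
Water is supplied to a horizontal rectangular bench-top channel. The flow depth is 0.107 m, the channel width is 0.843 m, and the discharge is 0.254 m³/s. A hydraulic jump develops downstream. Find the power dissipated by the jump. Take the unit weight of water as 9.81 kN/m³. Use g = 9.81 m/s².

q = Q/b = 0.254/0.843 = 0.301 m²/s; V₁ = q/y₁ = 2.82 m/s. Fr₁ = V₁/√(g·y₁) = 2.75.
Conjugate-depth relation: y₂/y₁ = ½[√(1 + 8Fr₁²) − 1] = ½[√61.43 − 1] = 3.42.
y₂ = 3.42 × 0.107 = 0.366 m.
V₂ = q/y₂ = 0.301/0.366 = 0.824 m/s. E₁ = y₁ + V₁²/2g = 0.511 m; E₂ = y₂ + V₂²/2g = 0.400 m. ΔE = E₁ − E₂ = 0.111 m.
P = γ·Q·ΔE = 9.81 × 0.254 × 0.111 = 0.276 kW.

P = 0.276 kW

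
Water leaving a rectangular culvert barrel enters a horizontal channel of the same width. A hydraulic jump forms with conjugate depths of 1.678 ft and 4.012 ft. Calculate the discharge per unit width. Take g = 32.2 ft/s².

q = 24.83 ft²/s

For a rectangular channel the momentum equation gives q² = ½·g·y₁·y₂·(y₁ + y₂) = ½×32.2×1.678×4.012×5.690 = 616.7.
q = √616.7 = 24.83 ft²/s.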